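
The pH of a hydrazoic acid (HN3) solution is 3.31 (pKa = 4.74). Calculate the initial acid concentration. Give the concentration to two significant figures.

C₀ = 1.4 × 10^-2 M

[H+] = 10^(-3.31) = 4.90 × 10^-4 M = x
Ka = 10^(−4.74) = 1.82 × 10^-5
Ka = x²/(C₀ − x) ⇒ C₀ = x + x²/Ka
C₀ = 4.90 × 10^-4 + (4.90 × 10^-4)²/(1.82 × 10^-5) = 1.37 × 10^-2 M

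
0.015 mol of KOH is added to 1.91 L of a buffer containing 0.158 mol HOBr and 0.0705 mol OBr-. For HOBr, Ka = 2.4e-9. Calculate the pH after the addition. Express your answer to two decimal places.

pH = 8.40

OH- converts HOBr to OBr-: HOBr → 0.143 mol, OBr- → 0.0855 mol.
pKa = −log(2.4 × 10^-9) = 8.620
pH = pKa + log(n_OBr-/n_HOBr) = 8.620 + log(0.0855/0.143) = 8.620 + (-0.223)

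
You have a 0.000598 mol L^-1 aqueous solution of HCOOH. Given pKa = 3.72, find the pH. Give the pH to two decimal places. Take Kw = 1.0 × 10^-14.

HCOOH ⇌ HCOO- + H+
Ka = 10^(−3.72) = 1.91 × 10^-4
From the ICE table, Ka = [H+]²/(0.000598 − [H+]) = 1.91 × 10^-4.
The 5% rule fails; solving [H+]² + Ka·[H+] − Ka·C₀ = 0 exactly:
[H+] = (−Ka + √(Ka² + 4·Ka·C₀))/2 = 2.56 × 10^-4 M
pH = −log[H+] = −log(2.56 × 10^-4) = 3.59

pH = 3.59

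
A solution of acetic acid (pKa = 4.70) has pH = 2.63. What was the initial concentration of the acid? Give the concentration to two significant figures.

[H+] = 10^(-2.63) = 2.34 × 10^-3 M = x
Ka = 10^(−4.70) = 2.00 × 10^-5
Ka = x²/(C₀ − x) ⇒ C₀ = x + x²/Ka
C₀ = 2.34 × 10^-3 + (2.34 × 10^-3)²/(2.00 × 10^-5) = 2.76 × 10^-1 M

C₀ = 2.8 × 10^-1 M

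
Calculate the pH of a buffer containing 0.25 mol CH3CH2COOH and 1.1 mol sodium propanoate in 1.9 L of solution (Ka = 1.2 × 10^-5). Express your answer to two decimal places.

pKa = −log(1.2 × 10^-5) = 4.921
pH = pKa + log([A⁻]/[HA]) = 4.921 + log(1.1/0.25)
pH = 4.921 + (+0.643) = 5.56

pH = 5.56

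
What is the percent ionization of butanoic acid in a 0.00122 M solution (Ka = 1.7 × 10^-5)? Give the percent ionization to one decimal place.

CH3(CH2)2COOH ⇌ CH3(CH2)2COO- + H+; let x = [H+] at equilibrium.
Ka = x²/(C₀ − x); solving the quadratic gives x = 1.36 × 10^-4 M.
% ionization = x/C₀ × 100% = 1.36 × 10^-4/0.00122 × 100% = 11.1%

11.1%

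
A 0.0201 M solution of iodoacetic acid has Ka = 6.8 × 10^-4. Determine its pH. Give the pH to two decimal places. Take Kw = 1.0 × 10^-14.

pH = 2.47

ICH2COOH ⇌ ICH2COO- + H+
Ka = x²/(0.0201 − x) = 6.8 × 10^-4
x is not negligible relative to C₀; solve x² + 0.00068·x − 1.37e-05 = 0.
x = [−0.00068 + √(0.00068² + 5.47e-05)]/2 = 3.37 × 10^-3 M
pH = −log(3.37 × 10^-3) = 2.47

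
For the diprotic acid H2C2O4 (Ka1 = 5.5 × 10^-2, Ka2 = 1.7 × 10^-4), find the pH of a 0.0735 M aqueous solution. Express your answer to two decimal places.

pH = 1.38

Ka1 ≫ Ka2, so treat the first dissociation as the only significant source of H+.
Ka1 = x²/(0.0735 − x) = 5.5 × 10^-2
Solving the quadratic: x = (−Ka1 + √(Ka1² + 4·Ka1·C₀))/2 = 4.18 × 10^-2 M
pH = −log(4.18 × 10^-2) = 1.38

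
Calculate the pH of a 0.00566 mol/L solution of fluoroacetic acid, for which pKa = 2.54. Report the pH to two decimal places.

pH = 2.55

FCH2COOH ⇌ FCH2COO- + H+
Ka = 10^(−2.54) = 2.88 × 10^-3
From the ICE table, Ka = x²/(0.00566 − x) = 2.88 × 10^-3.
x is not negligible relative to C₀; solve x² + 0.00288·x − 1.63e-05 = 0.
x = (−Ka + √(Ka² + 4·Ka·C₀))/2 = 2.85 × 10^-3 M
pH = −log[H+] = −log(2.85 × 10^-3) = 2.55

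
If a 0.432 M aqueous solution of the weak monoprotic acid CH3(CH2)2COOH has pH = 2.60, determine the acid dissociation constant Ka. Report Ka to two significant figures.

Ka = 1.5 × 10^-5

[H+] = 10^(-2.60) = 2.51 × 10^-3 M
At equilibrium [HA] = 0.432 − 2.51 × 10^-3 = 4.29 × 10^-1 M
Ka = [H+][A-]/[HA] = (2.51 × 10^-3)² / 4.29 × 10^-1 = 1.5 × 10^-5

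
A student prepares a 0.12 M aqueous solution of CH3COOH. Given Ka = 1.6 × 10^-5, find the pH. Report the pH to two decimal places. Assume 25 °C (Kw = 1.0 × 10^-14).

pH = 2.86

CH3COOH ⇌ CH3COO- + H+
From the ICE table, Ka = [H+]²/(0.12 − [H+]) = 1.6 × 10^-5.
Neglecting [H+] in the denominator: [H+] = √(1.6 × 10^-5 × 0.12) = 1.39 × 10^-3 M
Check: 1.2% ionized — well under 5%, approximation valid.
pH = −log(1.39 × 10^-3) = 2.86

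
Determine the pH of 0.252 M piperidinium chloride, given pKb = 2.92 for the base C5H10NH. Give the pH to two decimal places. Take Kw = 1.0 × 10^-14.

C5H10NH2+ is the conjugate acid of the weak base C5H10NH.
Kb = 10^(−2.92) = 1.20 × 10^-3
Ka = Kw/Kb = 1.0×10^-14 / 1.20 × 10^-3 = 8.33 × 10^-12
Ka = [H+]²/(0.252 − [H+]) = 8.33 × 10^-12
Since Ka ≪ C₀, [H+] ≈ √(Ka·C₀) = 1.45 × 10^-6 M.
Check: 0.00057% ionized — well under 5%, approximation valid.
pH = −log[H+] = −log(1.45 × 10^-6) = 5.84

pH = 5.84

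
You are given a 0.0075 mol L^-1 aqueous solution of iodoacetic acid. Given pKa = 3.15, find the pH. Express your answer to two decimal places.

pH = 2.70

ICH2COOH ⇌ ICH2COO- + H+
Ka = 10^(−3.15) = 7.08 × 10^-4
From the ICE table, Ka = [H+]²/(0.0075 − [H+]) = 7.08 × 10^-4.
The 5% rule fails; solving [H+]² + Ka·[H+] − Ka·C₀ = 0 exactly:
[H+] = (−Ka + √(Ka² + 4·Ka·C₀))/2 = 1.98 × 10^-3 M
pH = −log[H+] = −log(1.98 × 10^-3) = 2.70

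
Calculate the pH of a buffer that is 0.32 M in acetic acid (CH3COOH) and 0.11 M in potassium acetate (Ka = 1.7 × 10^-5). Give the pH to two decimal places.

pKa = −log(1.7 × 10^-5) = 4.770
pH = pKa + log([A⁻]/[HA]) = 4.770 + log(0.11/0.32)
pH = 4.770 + (-0.464) = 4.31

pH = 4.31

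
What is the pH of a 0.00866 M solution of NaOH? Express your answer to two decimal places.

pH = 11.94

NaOH is a strong base; [OH-] = 0.00866 M.
pOH = -log(0.00866) = 2.06
pH = 14.00 - 2.06 = 11.94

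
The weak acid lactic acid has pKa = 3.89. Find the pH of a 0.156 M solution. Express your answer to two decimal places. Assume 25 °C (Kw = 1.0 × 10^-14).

CH3CH(OH)COOH ⇌ CH3CH(OH)COO- + H+
Ka = 10^(−3.89) = 1.29 × 10^-4
Ka = [H+]²/(0.156 − [H+]) = 1.29 × 10^-4
Neglecting [H+] in the denominator: [H+] = √(1.29 × 10^-4 × 0.156) = 4.49 × 10^-3 M
Check: 2.9% ionized — well under 5%, approximation valid.
pH = −log[H+] = −log(4.49 × 10^-3) = 2.35

pH = 2.35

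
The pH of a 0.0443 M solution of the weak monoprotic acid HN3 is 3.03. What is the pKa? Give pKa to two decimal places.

[H+] = 10^(-3.03) = 9.33 × 10^-4 M
At equilibrium [HA] = 0.0443 − 9.33 × 10^-4 = 4.34 × 10^-2 M
Ka = [H+][A-]/[HA] = (9.33 × 10^-4)² / 4.34 × 10^-2 = 2.01 × 10^-5
pKa = -log(2.01 × 10^-5) = 4.70

pKa = 4.70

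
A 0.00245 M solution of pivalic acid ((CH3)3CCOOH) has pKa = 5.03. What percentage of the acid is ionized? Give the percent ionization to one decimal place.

(CH3)3CCOOH ⇌ (CH3)3CCOO- + H+; let x = [H+] at equilibrium.
Ka = 10^(−5.03) = 9.33 × 10^-6
Ka = x²/(C₀ − x); solving the quadratic gives x = 1.47 × 10^-4 M.
% ionization = x/C₀ × 100% = 1.47 × 10^-4/0.00245 × 100% = 6.0%

6.0%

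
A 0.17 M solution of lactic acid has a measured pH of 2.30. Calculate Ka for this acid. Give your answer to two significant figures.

Ka = 1.5 × 10^-4

[H+] = 10^(-2.30) = 5.01 × 10^-3 M
At equilibrium [HA] = 0.17 − 5.01 × 10^-3 = 1.65 × 10^-1 M
Ka = [H+][A-]/[HA] = (5.01 × 10^-3)² / 1.65 × 10^-1 = 1.5 × 10^-4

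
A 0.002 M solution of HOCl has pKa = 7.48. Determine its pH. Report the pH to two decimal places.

pH = 5.09

HOCl ⇌ OCl- + H+
Ka = 10^(−7.48) = 3.31 × 10^-8
Let x = [H+] at equilibrium. Ka = x²/(0.002 − x).
Since Ka ≪ C₀, x ≈ √(Ka·C₀) = 8.14 × 10^-6 M.
pH = −log(8.14 × 10^-6) = 5.09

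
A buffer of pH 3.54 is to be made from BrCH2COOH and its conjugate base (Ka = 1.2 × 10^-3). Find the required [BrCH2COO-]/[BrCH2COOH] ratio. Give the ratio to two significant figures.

pKa = -log(1.2 × 10^-3) = 2.921
pH = pKa + log(r) ⇒ log(r) = 3.54 − 2.921 = +0.619
r = [BrCH2COO-]/[BrCH2COOH] = 10^(+0.619) = 4.16

ratio = 4.2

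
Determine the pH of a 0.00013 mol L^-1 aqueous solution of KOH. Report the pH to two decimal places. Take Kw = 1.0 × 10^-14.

KOH is a strong base; [OH-] = 0.00013 M.
pOH = -log(0.00013) = 3.89
pH = 14.00 - 3.89 = 10.11

pH = 10.11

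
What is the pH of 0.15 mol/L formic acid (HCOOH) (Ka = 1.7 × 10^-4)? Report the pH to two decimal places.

HCOOH ⇌ HCOO- + H+
Let x = [H+] at equilibrium. Ka = x²/(0.15 − x).
Since Ka ≪ C₀, x ≈ √(Ka·C₀) = 5.05 × 10^-3 M.
(x/C₀ = 3.4% < 5%, so the approximation holds.)
pH = −log[H+] = −log(5.05 × 10^-3) = 2.30

pH = 2.30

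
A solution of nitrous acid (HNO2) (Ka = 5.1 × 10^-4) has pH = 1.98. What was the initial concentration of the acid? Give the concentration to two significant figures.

C₀ = 2.3 × 10^-1 M

[H+] = 10^(-1.98) = 1.05 × 10^-2 M = x
Ka = x²/(C₀ − x) ⇒ C₀ = x + x²/Ka
C₀ = 1.05 × 10^-2 + (1.05 × 10^-2)²/(5.1 × 10^-4) = 2.27 × 10^-1 M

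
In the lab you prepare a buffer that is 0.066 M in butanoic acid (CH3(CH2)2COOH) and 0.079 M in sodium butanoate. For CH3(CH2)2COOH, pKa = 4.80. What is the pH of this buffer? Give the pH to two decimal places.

Using pH = pKa + log([base]/[acid]) with [base]/[acid] = 0.079/0.066:
pH = 4.80 + (+0.078) = 4.88

pH = 4.88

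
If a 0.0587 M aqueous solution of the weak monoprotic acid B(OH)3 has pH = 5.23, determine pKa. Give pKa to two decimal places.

[H+] = 10^(-5.23) = 5.89 × 10^-6 M
At equilibrium [HA] = 0.0587 − 5.89 × 10^-6 = 5.87 × 10^-2 M
Ka = [H+][A-]/[HA] = (5.89 × 10^-6)² / 5.87 × 10^-2 = 5.91 × 10^-10
pKa = -log(5.91 × 10^-10) = 9.23

pKa = 9.23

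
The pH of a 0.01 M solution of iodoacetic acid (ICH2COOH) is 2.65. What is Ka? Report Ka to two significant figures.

Ka = 6.5 × 10^-4

[H+] = 10^(-2.65) = 2.24 × 10^-3 M
At equilibrium [HA] = 0.01 − 2.24 × 10^-3 = 7.76 × 10^-3 M
Ka = [H+][A-]/[HA] = (2.24 × 10^-3)² / 7.76 × 10^-3 = 6.5 × 10^-4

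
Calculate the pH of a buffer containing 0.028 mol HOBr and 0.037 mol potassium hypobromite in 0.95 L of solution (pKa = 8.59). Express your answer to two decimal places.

pH = 8.71

Using pH = pKa + log([base]/[acid]) with [base]/[acid] = 0.037/0.028:
pH = 8.59 + (+0.121) = 8.71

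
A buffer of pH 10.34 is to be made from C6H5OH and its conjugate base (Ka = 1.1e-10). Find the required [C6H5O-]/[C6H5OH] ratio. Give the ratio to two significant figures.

pKa = -log(1.1 × 10^-10) = 9.959
pH = pKa + log(r) ⇒ log(r) = 10.34 − 9.959 = +0.381
r = [C6H5O-]/[C6H5OH] = 10^(+0.381) = 2.4

ratio = 2.4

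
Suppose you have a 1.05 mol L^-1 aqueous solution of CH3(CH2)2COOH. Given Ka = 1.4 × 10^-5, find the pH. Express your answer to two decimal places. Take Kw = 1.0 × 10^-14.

CH3(CH2)2COOH ⇌ CH3(CH2)2COO- + H+
Ka = x²/(1.05 − x) = 1.4 × 10^-5
Neglecting x in the denominator: x = √(1.4 × 10^-5 × 1.05) = 3.83 × 10^-3 M
Check: 0.37% ionized — well under 5%, approximation valid.
pH = −log(3.83 × 10^-3) = 2.42

pH = 2.42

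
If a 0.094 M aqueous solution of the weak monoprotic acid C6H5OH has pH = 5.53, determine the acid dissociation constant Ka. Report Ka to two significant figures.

[H+] = 10^(-5.53) = 2.95 × 10^-6 M
At equilibrium [HA] = 0.094 − 2.95 × 10^-6 = 9.40 × 10^-2 M
Ka = [H+][A-]/[HA] = (2.95 × 10^-6)² / 9.40 × 10^-2 = 9.3 × 10^-11

Ka = 9.3 × 10^-11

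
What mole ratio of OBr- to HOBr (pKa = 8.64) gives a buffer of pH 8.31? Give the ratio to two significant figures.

pH = pKa + log(r) ⇒ log(r) = 8.31 − 8.64 = -0.33
r = [OBr-]/[HOBr] = 10^(-0.33) = 0.468

ratio = 0.47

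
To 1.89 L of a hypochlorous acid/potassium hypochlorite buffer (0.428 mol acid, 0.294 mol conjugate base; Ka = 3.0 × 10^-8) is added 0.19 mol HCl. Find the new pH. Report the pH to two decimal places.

Added H+ converts OCl- to HOCl: HOCl → 0.618 mol, OCl- → 0.104 mol.
pKa = −log(3.0 × 10^-8) = 7.523
pH = pKa + log([A⁻]/[HA]) = 7.523 + log(0.104/0.618) = 7.523 -0.774

pH = 6.75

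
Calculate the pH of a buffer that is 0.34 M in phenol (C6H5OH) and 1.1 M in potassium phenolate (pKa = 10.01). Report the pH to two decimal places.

pH = 10.52

Henderson–Hasselbalch: pH = pKa + log([C6H5O-]/[C6H5OH]) = 10.01 + log(1.1/0.34)
pH = 10.01 + (+0.510) = 10.52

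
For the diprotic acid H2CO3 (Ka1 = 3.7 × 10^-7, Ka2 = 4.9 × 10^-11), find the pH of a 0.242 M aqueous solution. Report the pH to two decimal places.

Since Ka1 ≫ Ka2, the first ionization dominates [H+].
Ka1 = x²/(0.242 − x) = 3.7 × 10^-7
x ≈ √(3.7 × 10^-7 × 0.242) = 2.99 × 10^-4 M
pH = −log(2.99 × 10^-4) = 3.52

pH = 3.52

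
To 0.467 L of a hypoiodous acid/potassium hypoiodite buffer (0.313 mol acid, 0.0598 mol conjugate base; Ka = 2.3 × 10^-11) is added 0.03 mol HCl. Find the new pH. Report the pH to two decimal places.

After neutralization: n(HOI) = 0.343 mol, n(OI-) = 0.0298 mol.
pKa = −log(2.3 × 10^-11) = 10.638
Henderson–Hasselbalch with mole ratio 0.0298/0.343: pH = 10.638 + (-1.061)

pH = 9.58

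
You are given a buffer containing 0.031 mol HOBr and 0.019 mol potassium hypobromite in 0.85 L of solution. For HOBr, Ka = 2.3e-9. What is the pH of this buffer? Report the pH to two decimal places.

pKa = −log(2.3 × 10^-9) = 8.638
pH = pKa + log([A⁻]/[HA]) = 8.638 + log(0.019/0.031)
pH = 8.638 + (-0.213) = 8.43

pH = 8.43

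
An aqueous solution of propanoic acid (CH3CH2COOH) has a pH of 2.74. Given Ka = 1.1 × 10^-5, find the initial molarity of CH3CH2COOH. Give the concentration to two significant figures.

[H+] = 10^(-2.74) = 1.82 × 10^-3 M = x
Ka = x²/(C₀ − x) ⇒ C₀ = x + x²/Ka
C₀ = 1.82 × 10^-3 + (1.82 × 10^-3)²/(1.1 × 10^-5) = 3.03 × 10^-1 M

C₀ = 3.0 × 10^-1 M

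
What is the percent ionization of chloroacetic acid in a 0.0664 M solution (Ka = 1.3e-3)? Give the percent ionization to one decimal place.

13.0%

ClCH2COOH ⇌ ClCH2COO- + H+; let x = [H+] at equilibrium.
Ka = x²/(C₀ − x); solving the quadratic gives x = 8.66 × 10^-3 M.
% ionization = x/C₀ × 100% = 8.66 × 10^-3/0.0664 × 100% = 13.0%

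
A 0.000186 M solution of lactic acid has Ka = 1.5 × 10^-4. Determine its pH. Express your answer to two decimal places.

CH3CH(OH)COOH ⇌ CH3CH(OH)COO- + H+
Ka = x²/(0.000186 − x) = 1.5 × 10^-4
x is not negligible relative to C₀; solve x² + 0.00015·x − 2.79e-08 = 0.
x = (−Ka + √(Ka² + 4·Ka·C₀))/2 = 1.08 × 10^-4 M
pH = −log[H+] = −log(1.08 × 10^-4) = 3.97

pH = 3.97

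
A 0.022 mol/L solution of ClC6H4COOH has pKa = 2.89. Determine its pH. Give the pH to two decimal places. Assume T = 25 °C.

ClC6H4COOH ⇌ ClC6H4COO- + H+
Ka = 10^(−2.89) = 1.29 × 10^-3
Let x = [H+] at equilibrium. Ka = x²/(0.022 − x).
The 5% rule fails; solving x² + Ka·x − Ka·C₀ = 0 exactly:
x = [−0.00129 + √(0.00129² + 0.000114)]/2 = 4.72 × 10^-3 M
pH = −log[H+] = −log(4.72 × 10^-3) = 2.33

pH = 2.33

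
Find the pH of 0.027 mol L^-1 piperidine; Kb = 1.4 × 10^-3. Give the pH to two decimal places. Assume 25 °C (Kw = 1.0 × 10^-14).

C5H10NH + H2O ⇌ C5H10NH2+ + OH-
From the ICE table, Kb = [OH-]²/(0.027 − [OH-]) = 1.4 × 10^-3.
[OH-] is not negligible relative to C₀; solve [OH-]² + 0.0014·[OH-] − 3.78e-05 = 0.
[OH-] = (−Kb + √(Kb² + 4·Kb·C₀))/2 = 5.49 × 10^-3 M
pOH = 2.26, so pH = 14.00 − pOH = 11.74

pH = 11.74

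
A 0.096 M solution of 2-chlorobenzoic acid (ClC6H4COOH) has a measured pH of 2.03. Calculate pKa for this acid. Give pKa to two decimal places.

pKa = 3.00

[H+] = 10^(-2.03) = 9.33 × 10^-3 M
At equilibrium [HA] = 0.096 − 9.33 × 10^-3 = 8.67 × 10^-2 M
Ka = [H+][A-]/[HA] = (9.33 × 10^-3)² / 8.67 × 10^-2 = 1.00 × 10^-3
pKa = -log(1.00 × 10^-3) = 3.00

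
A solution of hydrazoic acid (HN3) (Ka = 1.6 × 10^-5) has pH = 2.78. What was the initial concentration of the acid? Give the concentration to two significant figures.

C₀ = 1.7 × 10^-1 M

[H+] = 10^(-2.78) = 1.66 × 10^-3 M = x
Ka = x²/(C₀ − x) ⇒ C₀ = x + x²/Ka
C₀ = 1.66 × 10^-3 + (1.66 × 10^-3)²/(1.6 × 10^-5) = 1.74 × 10^-1 M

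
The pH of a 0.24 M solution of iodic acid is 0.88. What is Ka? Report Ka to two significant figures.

Ka = 1.6 × 10^-1

[H+] = 10^(-0.88) = 1.32 × 10^-1 M
At equilibrium [HA] = 0.24 − 1.32 × 10^-1 = 1.08 × 10^-1 M
Ka = [H+][A-]/[HA] = (1.32 × 10^-1)² / 1.08 × 10^-1 = 1.6 × 10^-1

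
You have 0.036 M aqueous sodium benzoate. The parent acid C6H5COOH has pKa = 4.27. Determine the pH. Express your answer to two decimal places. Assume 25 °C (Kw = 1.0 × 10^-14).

C6H5COO- is the conjugate base of the weak acid C6H5COOH.
Ka = 10^(−4.27) = 5.37 × 10^-5
Kb = Kw/Ka = 1.0×10^-14 / 5.37 × 10^-5 = 1.86 × 10^-10
Let x = [OH-] at equilibrium. Kb = x²/(0.036 − x).
Since Kb ≪ C₀, x ≈ √(Kb·C₀) = 2.59 × 10^-6 M.
Check: 0.0072% ionized — well under 5%, approximation valid.
pOH = −log(2.59 × 10^-6) = 5.59; pH = 14.00 − 5.59 = 8.41

pH = 8.41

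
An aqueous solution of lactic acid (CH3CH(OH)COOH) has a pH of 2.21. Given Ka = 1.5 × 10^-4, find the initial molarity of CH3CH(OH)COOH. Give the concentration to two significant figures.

[H+] = 10^(-2.21) = 6.17 × 10^-3 M = x
Ka = x²/(C₀ − x) ⇒ C₀ = x + x²/Ka
C₀ = 6.17 × 10^-3 + (6.17 × 10^-3)²/(1.5 × 10^-4) = 2.60 × 10^-1 M

C₀ = 2.6 × 10^-1 M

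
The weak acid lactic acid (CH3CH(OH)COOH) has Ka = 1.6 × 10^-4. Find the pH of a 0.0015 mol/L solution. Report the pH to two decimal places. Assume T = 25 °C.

pH = 3.38

CH3CH(OH)COOH ⇌ CH3CH(OH)COO- + H+
Let x = [H+] at equilibrium. Ka = x²/(0.0015 − x).
x is not negligible relative to C₀; solve x² + 0.00016·x − 2.4e-07 = 0.
x = [−0.00016 + √(0.00016² + 9.6e-07)]/2 = 4.16 × 10^-4 M
pH = −log(4.16 × 10^-4) = 3.38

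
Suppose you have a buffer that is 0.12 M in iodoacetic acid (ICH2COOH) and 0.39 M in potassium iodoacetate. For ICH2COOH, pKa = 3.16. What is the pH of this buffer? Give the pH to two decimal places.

pH = 3.67

pH = pKa + log([A⁻]/[HA]) = 3.16 + log(0.39/0.12)
pH = 3.16 + (+0.512) = 3.67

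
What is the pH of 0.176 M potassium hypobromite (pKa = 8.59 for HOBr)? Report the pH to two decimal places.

pH = 10.92

OBr- is the conjugate base of the weak acid HOBr.
Ka = 10^(−8.59) = 2.57 × 10^-9
Kb = Kw/Ka = 1.0×10^-14 / 2.57 × 10^-9 = 3.89 × 10^-6
Kb = [OH-]²/(0.176 − [OH-]) = 3.89 × 10^-6
Since Kb ≪ C₀, [OH-] ≈ √(Kb·C₀) = 8.27 × 10^-4 M.
Check: 0.47% ionized — well under 5%, approximation valid.
pOH = −log(8.27 × 10^-4) = 3.08; pH = 14.00 − 3.08 = 10.92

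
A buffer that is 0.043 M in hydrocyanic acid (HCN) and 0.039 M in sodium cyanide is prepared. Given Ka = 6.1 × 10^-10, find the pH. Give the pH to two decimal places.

pH = 9.17

pKa = −log(6.1 × 10^-10) = 9.215
Using pH = pKa + log([base]/[acid]) with [base]/[acid] = 0.039/0.043:
pH = 9.215 + (-0.042) = 9.17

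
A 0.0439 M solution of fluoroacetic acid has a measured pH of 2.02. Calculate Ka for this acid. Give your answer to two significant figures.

Ka = 2.7 × 10^-3

[H+] = 10^(-2.02) = 9.55 × 10^-3 M
At equilibrium [HA] = 0.0439 − 9.55 × 10^-3 = 3.44 × 10^-2 M
Ka = [H+][A-]/[HA] = (9.55 × 10^-3)² / 3.44 × 10^-2 = 2.7 × 10^-3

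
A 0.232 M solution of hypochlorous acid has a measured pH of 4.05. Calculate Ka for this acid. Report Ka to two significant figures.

[H+] = 10^(-4.05) = 8.91 × 10^-5 M
At equilibrium [HA] = 0.232 − 8.91 × 10^-5 = 2.32 × 10^-1 M
Ka = [H+][A-]/[HA] = (8.91 × 10^-5)² / 2.32 × 10^-1 = 3.4 × 10^-8

Ka = 3.4 × 10^-8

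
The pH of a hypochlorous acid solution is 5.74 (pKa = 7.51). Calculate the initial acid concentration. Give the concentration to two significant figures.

[H+] = 10^(-5.74) = 1.82 × 10^-6 M = x
Ka = 10^(−7.51) = 3.09 × 10^-8
Ka = x²/(C₀ − x) ⇒ C₀ = x + x²/Ka
C₀ = 1.82 × 10^-6 + (1.82 × 10^-6)²/(3.09 × 10^-8) = 1.09 × 10^-4 M

C₀ = 1.1 × 10^-4 M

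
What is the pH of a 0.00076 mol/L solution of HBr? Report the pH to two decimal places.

pH = 3.12

HBr is a strong acid and dissociates completely, so [H+] = 0.00076 M.
pH = -log(0.00076) = 3.12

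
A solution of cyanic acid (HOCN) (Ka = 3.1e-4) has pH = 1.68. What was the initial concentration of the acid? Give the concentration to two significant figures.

[H+] = 10^(-1.68) = 2.09 × 10^-2 M = x
Ka = x²/(C₀ − x) ⇒ C₀ = x + x²/Ka
C₀ = 2.09 × 10^-2 + (2.09 × 10^-2)²/(3.1 × 10^-4) = 1.43 M

C₀ = 1.4 M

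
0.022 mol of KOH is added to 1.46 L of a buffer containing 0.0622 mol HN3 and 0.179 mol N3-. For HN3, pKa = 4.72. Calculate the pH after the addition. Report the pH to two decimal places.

pH = 5.42

OH- converts HN3 to N3-: HN3 → 0.0402 mol, N3- → 0.201 mol.
pH = pKa + log(n_N3-/n_HN3) = 4.72 + log(0.201/0.0402) = 4.72 + (+0.699)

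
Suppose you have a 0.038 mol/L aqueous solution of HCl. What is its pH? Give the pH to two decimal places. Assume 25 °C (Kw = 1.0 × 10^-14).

HCl is a strong acid and dissociates completely, so [H+] = 0.038 M.
pH = -log(0.038) = 1.42

pH = 1.42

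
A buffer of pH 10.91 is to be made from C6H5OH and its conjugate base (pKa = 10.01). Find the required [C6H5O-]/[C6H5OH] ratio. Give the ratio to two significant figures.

pH = pKa + log(r) ⇒ log(r) = 10.91 − 10.01 = +0.90
r = [C6H5O-]/[C6H5OH] = 10^(+0.90) = 7.94

ratio = 7.9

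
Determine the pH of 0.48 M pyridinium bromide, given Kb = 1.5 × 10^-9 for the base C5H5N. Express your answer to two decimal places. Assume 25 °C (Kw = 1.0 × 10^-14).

pH = 2.75

C5H5NH+ is the conjugate acid of the weak base C5H5N.
Ka = Kw/Kb = 1.0×10^-14 / 1.5 × 10^-9 = 6.67 × 10^-6
Let x = [H+] at equilibrium. Ka = x²/(0.48 − x).
Neglecting x in the denominator: x = √(6.67 × 10^-6 × 0.48) = 1.79 × 10^-3 M
Check: 0.37% ionized — well under 5%, approximation valid.
pH = −log(1.79 × 10^-3) = 2.75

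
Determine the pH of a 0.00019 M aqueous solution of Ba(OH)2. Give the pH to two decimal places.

pH = 10.58

Ba(OH)2 is a strong base (each formula unit releases 2 OH-); [OH-] = 0.00038 M.
pOH = -log(0.00038) = 3.42
pH = 14.00 - 3.42 = 10.58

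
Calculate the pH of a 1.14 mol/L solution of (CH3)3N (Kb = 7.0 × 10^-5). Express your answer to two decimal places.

pH = 11.95

(CH3)3N + H2O ⇌ (CH3)3NH+ + OH-
From the ICE table, Kb = x²/(1.14 − x) = 7.0 × 10^-5.
Assume x ≪ 1.14: x ≈ √(7.0 × 10^-5 × 1.14) = 8.93 × 10^-3 M
(x/C₀ = 0.78% < 5%, so the approximation holds.)
pOH = 2.05, so pH = 14.00 − pOH = 11.95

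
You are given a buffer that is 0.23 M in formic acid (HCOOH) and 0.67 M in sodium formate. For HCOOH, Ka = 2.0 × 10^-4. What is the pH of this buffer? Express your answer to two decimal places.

pH = 4.16

pKa = −log(2.0 × 10^-4) = 3.699
Using pH = pKa + log([base]/[acid]) with [base]/[acid] = 0.67/0.23:
pH = 3.699 + (+0.464) = 4.16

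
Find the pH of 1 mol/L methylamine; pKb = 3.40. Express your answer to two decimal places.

pH = 12.30

CH3NH2 + H2O ⇌ CH3NH3+ + OH-
Kb = 10^(−3.40) = 3.98 × 10^-4
From the ICE table, Kb = [OH-]²/(1 − [OH-]) = 3.98 × 10^-4.
Since Kb ≪ C₀, [OH-] ≈ √(Kb·C₀) = 1.99 × 10^-2 M.
pOH = 1.70, so pH = 14.00 − pOH = 12.30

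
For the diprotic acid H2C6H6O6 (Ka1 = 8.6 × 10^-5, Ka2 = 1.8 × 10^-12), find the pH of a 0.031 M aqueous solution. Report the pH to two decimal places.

Since Ka1 ≫ Ka2, the first ionization dominates [H+].
Ka1 = x²/(0.031 − x) = 8.6 × 10^-5
Solving the quadratic: x = (−Ka1 + √(Ka1² + 4·Ka1·C₀))/2 = 1.59 × 10^-3 M
pH = −log(1.59 × 10^-3) = 2.80

pH = 2.80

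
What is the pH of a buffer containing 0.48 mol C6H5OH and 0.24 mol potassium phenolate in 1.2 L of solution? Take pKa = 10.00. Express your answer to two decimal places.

pH = 9.70

Using pH = pKa + log([base]/[acid]) with [base]/[acid] = 0.24/0.48:
pH = 10.00 + (-0.301) = 9.70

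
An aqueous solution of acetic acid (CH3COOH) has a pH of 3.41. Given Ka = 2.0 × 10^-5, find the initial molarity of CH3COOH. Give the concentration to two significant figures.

[H+] = 10^(-3.41) = 3.89 × 10^-4 M = x
Ka = x²/(C₀ − x) ⇒ C₀ = x + x²/Ka
C₀ = 3.89 × 10^-4 + (3.89 × 10^-4)²/(2.0 × 10^-5) = 7.96 × 10^-3 M

C₀ = 8.0 × 10^-3 M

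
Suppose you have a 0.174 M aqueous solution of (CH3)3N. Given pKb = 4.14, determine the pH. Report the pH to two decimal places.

pH = 11.55

(CH3)3N + H2O ⇌ (CH3)3NH+ + OH-
Kb = 10^(−4.14) = 7.24 × 10^-5
Kb = [OH-]²/(0.174 − [OH-]) = 7.24 × 10^-5
Since Kb ≪ C₀, [OH-] ≈ √(Kb·C₀) = 3.55 × 10^-3 M.
pOH = 2.45, so pH = 14.00 − pOH = 11.55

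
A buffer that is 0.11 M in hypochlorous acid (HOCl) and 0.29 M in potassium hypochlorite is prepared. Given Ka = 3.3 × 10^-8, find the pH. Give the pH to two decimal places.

pKa = −log(3.3 × 10^-8) = 7.481
Using pH = pKa + log([base]/[acid]) with [base]/[acid] = 0.29/0.11:
pH = 7.481 + (+0.421) = 7.90

pH = 7.90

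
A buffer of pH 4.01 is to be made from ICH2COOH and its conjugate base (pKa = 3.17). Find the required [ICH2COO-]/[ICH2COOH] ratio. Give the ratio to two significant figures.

pH = pKa + log(r) ⇒ log(r) = 4.01 − 3.17 = +0.84
r = [ICH2COO-]/[ICH2COOH] = 10^(+0.84) = 6.92

ratio = 6.9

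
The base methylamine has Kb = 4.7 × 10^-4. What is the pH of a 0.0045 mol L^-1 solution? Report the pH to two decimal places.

CH3NH2 + H2O ⇌ CH3NH3+ + OH-
Kb = x²/(0.0045 − x) = 4.7 × 10^-4
x is not negligible relative to C₀; solve x² + 0.00047·x − 2.11e-06 = 0.
x = [−0.00047 + √(0.00047² + 8.46e-06)]/2 = 1.24 × 10^-3 M
pOH = −log(1.24 × 10^-3) = 2.91; pH = 14.00 − 2.91 = 11.09

pH = 11.09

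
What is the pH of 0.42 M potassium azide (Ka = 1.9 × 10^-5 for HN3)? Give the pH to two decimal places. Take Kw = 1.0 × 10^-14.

N3- is the conjugate base of the weak acid HN3.
Kb = Kw/Ka = 1.0×10^-14 / 1.9 × 10^-5 = 5.26 × 10^-10
Kb = x²/(0.42 − x) = 5.26 × 10^-10
Neglecting x in the denominator: x = √(5.26 × 10^-10 × 0.42) = 1.49 × 10^-5 M
Check: 0.0035% ionized — well under 5%, approximation valid.
pOH = −log(1.49 × 10^-5) = 4.83; pH = 14.00 − 4.83 = 9.17

pH = 9.17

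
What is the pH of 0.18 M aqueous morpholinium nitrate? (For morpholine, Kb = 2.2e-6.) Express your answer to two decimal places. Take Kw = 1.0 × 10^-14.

pH = 4.54

C4H8ONH2+ is the conjugate acid of the weak base C4H8ONH.
Ka = Kw/Kb = 1.0×10^-14 / 2.2 × 10^-6 = 4.55 × 10^-9
Ka = x²/(0.18 − x) = 4.55 × 10^-9
Neglecting x in the denominator: x = √(4.55 × 10^-9 × 0.18) = 2.86 × 10^-5 M
Check: 0.016% ionized — well under 5%, approximation valid.
pH = −log(2.86 × 10^-5) = 4.54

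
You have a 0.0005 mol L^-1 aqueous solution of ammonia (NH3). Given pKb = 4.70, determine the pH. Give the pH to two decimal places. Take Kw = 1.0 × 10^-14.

pH = 9.96

NH3 + H2O ⇌ NH4+ + OH-
Kb = 10^(−4.70) = 2.00 × 10^-5
Kb = x²/(0.0005 − x) = 2.00 × 10^-5
x is not negligible relative to C₀; solve x² + 2e-05·x − 1e-08 = 0.
x = [−2e-05 + √(2e-05² + 4e-08)]/2 = 9.05 × 10^-5 M
pOH = 4.04, so pH = 14.00 − pOH = 9.96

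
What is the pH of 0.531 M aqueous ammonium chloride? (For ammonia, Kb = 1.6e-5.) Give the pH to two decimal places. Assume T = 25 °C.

NH4+ is the conjugate acid of the weak base NH3.
Ka = Kw/Kb = 1.0×10^-14 / 1.6 × 10^-5 = 6.25 × 10^-10
Ka = x²/(0.531 − x) = 6.25 × 10^-10
Neglecting x in the denominator: x = √(6.25 × 10^-10 × 0.531) = 1.82 × 10^-5 M
pH = −log(1.82 × 10^-5) = 4.74

pH = 4.74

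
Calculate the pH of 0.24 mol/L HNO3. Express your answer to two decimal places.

HNO3 is a strong acid and dissociates completely, so [H+] = 0.24 M.
pH = -log(0.24) = 0.62

pH = 0.62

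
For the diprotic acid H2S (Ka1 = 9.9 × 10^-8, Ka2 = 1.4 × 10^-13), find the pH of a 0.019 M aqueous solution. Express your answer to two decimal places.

Ka1 ≫ Ka2, so treat the first dissociation as the only significant source of H+.
Ka1 = x²/(0.019 − x) = 9.9 × 10^-8
x ≈ √(9.9 × 10^-8 × 0.019) = 4.34 × 10^-5 M
pH = −log(4.34 × 10^-5) = 4.36

pH = 4.36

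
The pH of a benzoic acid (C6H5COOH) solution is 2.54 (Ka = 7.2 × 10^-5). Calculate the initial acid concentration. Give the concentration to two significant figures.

C₀ = 1.2 × 10^-1 M

[H+] = 10^(-2.54) = 2.88 × 10^-3 M = x
Ka = x²/(C₀ − x) ⇒ C₀ = x + x²/Ka
C₀ = 2.88 × 10^-3 + (2.88 × 10^-3)²/(7.2 × 10^-5) = 1.18 × 10^-1 M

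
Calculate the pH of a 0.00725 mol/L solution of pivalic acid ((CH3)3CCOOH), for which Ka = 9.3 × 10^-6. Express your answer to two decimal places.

(CH3)3CCOOH ⇌ (CH3)3CCOO- + H+
Let x = [H+] at equilibrium. Ka = x²/(0.00725 − x).
Since Ka ≪ C₀, x ≈ √(Ka·C₀) = 2.60 × 10^-4 M.
pH = −log[H+] = −log(2.60 × 10^-4) = 3.59

pH = 3.59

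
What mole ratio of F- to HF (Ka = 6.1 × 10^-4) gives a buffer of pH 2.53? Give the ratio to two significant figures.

pKa = -log(6.1 × 10^-4) = 3.215
pH = pKa + log(r) ⇒ log(r) = 2.53 − 3.215 = -0.685
r = [F-]/[HF] = 10^(-0.685) = 0.207

ratio = 0.21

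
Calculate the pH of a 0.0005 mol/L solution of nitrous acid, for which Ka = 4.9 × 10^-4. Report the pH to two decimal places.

pH = 3.51

HNO2 ⇌ NO2- + H+
Let x = [H+] at equilibrium. Ka = x²/(0.0005 − x).
Here C₀/Ka ≈ 1.02, so the small-x approximation fails. Use the quadratic:
x = (−Ka + √(Ka² + 4·Ka·C₀))/2 = 3.07 × 10^-4 M
pH = −log(3.07 × 10^-4) = 3.51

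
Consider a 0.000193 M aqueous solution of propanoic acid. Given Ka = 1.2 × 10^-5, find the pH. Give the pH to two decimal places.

pH = 4.37

CH3CH2COOH ⇌ CH3CH2COO- + H+
Ka = [H+]²/(0.000193 − [H+]) = 1.2 × 10^-5
[H+] is not negligible relative to C₀; solve [H+]² + 1.2e-05·[H+] − 2.32e-09 = 0.
[H+] = (−Ka + √(Ka² + 4·Ka·C₀))/2 = 4.25 × 10^-5 M
pH = −log[H+] = −log(4.25 × 10^-5) = 4.37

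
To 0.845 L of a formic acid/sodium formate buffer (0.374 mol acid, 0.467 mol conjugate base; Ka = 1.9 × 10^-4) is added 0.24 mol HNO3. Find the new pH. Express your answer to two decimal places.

After neutralization: n(HCOOH) = 0.614 mol, n(HCOO-) = 0.227 mol.
pKa = −log(1.9 × 10^-4) = 3.721
pH = pKa + log([A⁻]/[HA]) = 3.721 + log(0.227/0.614) = 3.721 -0.432

pH = 3.29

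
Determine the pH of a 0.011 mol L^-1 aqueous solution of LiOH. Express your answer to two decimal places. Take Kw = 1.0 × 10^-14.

pH = 12.04

LiOH is a strong base; [OH-] = 0.011 M.
pOH = -log(0.011) = 1.96
pH = 14.00 - 1.96 = 12.04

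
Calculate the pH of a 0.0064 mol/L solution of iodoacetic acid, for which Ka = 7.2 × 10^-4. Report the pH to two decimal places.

pH = 2.74

ICH2COOH ⇌ ICH2COO- + H+
From the ICE table, Ka = [H+]²/(0.0064 − [H+]) = 7.2 × 10^-4.
Here C₀/Ka ≈ 8.89, so the small-[H+] approximation fails. Use the quadratic:
[H+] = (−Ka + √(Ka² + 4·Ka·C₀))/2 = 1.82 × 10^-3 M
pH = −log[H+] = −log(1.82 × 10^-3) = 2.74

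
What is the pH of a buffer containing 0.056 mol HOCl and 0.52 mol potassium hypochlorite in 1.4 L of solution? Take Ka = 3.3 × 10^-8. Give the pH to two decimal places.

pKa = −log(3.3 × 10^-8) = 7.481
pH = pKa + log([A⁻]/[HA]) = 7.481 + log(0.52/0.056)
pH = 7.481 + (+0.968) = 8.45

pH = 8.45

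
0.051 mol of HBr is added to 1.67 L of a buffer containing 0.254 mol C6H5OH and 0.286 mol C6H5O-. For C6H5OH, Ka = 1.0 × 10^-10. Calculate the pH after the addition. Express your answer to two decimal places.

pH = 9.89

Added H+ converts C6H5O- to C6H5OH: C6H5OH → 0.305 mol, C6H5O- → 0.235 mol.
pKa = −log(1.0 × 10^-10) = 10.000
pH = pKa + log(n_C6H5O-/n_C6H5OH) = 10.000 + log(0.235/0.305) = 10.000 + (-0.113)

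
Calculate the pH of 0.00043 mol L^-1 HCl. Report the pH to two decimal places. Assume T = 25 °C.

HCl is a strong acid and dissociates completely, so [H+] = 0.00043 M.
pH = -log(0.00043) = 3.37

pH = 3.37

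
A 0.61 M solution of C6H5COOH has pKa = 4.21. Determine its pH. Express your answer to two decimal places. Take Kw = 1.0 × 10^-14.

pH = 2.21

C6H5COOH ⇌ C6H5COO- + H+
Ka = 10^(−4.21) = 6.17 × 10^-5
Ka = x²/(0.61 − x) = 6.17 × 10^-5
Since Ka ≪ C₀, x ≈ √(Ka·C₀) = 6.13 × 10^-3 M.
(x/C₀ = 1% < 5%, so the approximation holds.)
pH = −log[H+] = −log(6.13 × 10^-3) = 2.21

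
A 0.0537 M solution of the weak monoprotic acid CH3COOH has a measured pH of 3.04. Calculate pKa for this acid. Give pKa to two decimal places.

pKa = 4.80

[H+] = 10^(-3.04) = 9.12 × 10^-4 M
At equilibrium [HA] = 0.0537 − 9.12 × 10^-4 = 5.28 × 10^-2 M
Ka = [H+][A-]/[HA] = (9.12 × 10^-4)² / 5.28 × 10^-2 = 1.58 × 10^-5
pKa = -log(1.58 × 10^-5) = 4.80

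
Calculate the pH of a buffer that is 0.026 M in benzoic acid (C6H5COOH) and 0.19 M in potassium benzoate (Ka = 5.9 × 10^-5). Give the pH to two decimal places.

pKa = −log(5.9 × 10^-5) = 4.229
pH = pKa + log([A⁻]/[HA]) = 4.229 + log(0.19/0.026)
pH = 4.229 + (+0.864) = 5.09

pH = 5.09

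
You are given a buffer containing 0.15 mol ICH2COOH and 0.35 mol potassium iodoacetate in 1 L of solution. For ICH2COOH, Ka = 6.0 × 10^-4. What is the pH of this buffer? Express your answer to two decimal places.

pH = 3.59

pKa = −log(6.0 × 10^-4) = 3.222
Henderson–Hasselbalch: pH = pKa + log([ICH2COO-]/[ICH2COOH]) = 3.222 + log(0.35/0.15)
pH = 3.222 + (+0.368) = 3.59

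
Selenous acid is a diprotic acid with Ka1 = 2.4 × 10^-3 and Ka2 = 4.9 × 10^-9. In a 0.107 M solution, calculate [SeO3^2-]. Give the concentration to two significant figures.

First ionization gives [H+] ≈ [HSeO3-] = 1.49 × 10^-2 M.
Second step: Ka2 = [H+][SeO3^2-]/[HSeO3-] ≈ [SeO3^2-] (since [H+] ≈ [HSeO3-]).
So [SeO3^2-] ≈ Ka2.

4.9 × 10^-9 M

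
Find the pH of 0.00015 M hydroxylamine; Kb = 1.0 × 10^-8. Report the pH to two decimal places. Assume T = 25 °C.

pH = 8.09

NH2OH + H2O ⇌ NH3OH+ + OH-
From the ICE table, Kb = x²/(0.00015 − x) = 1.0 × 10^-8.
Assume x ≪ 0.00015: x ≈ √(1.0 × 10^-8 × 0.00015) = 1.22 × 10^-6 M
pOH = 5.91, so pH = 14.00 − pOH = 8.09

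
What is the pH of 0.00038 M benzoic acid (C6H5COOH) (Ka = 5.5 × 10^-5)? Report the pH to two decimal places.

pH = 3.92

C6H5COOH ⇌ C6H5COO- + H+
From the ICE table, Ka = [H+]²/(0.00038 − [H+]) = 5.5 × 10^-5.
The 5% rule fails; solving [H+]² + Ka·[H+] − Ka·C₀ = 0 exactly:
[H+] = [−5.5e-05 + √(5.5e-05² + 8.36e-08)]/2 = 1.20 × 10^-4 M
pH = −log[H+] = −log(1.20 × 10^-4) = 3.92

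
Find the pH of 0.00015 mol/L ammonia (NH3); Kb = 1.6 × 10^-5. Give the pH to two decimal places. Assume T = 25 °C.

pH = 9.62

NH3 + H2O ⇌ NH4+ + OH-
Kb = x²/(0.00015 − x) = 1.6 × 10^-5
x is not negligible relative to C₀; solve x² + 1.6e-05·x − 2.4e-09 = 0.
x = [−1.6e-05 + √(1.6e-05² + 9.6e-09)]/2 = 4.16 × 10^-5 M
pOH = −log(4.16 × 10^-5) = 4.38; pH = 14.00 − 4.38 = 9.62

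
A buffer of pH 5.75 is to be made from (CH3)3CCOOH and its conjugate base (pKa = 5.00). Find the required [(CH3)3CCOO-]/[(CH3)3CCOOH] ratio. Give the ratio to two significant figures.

pH = pKa + log(r) ⇒ log(r) = 5.75 − 5.00 = +0.75
r = [(CH3)3CCOO-]/[(CH3)3CCOOH] = 10^(+0.75) = 5.62

ratio = 5.6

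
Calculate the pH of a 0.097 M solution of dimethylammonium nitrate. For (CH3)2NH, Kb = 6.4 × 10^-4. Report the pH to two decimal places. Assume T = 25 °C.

pH = 5.91

(CH3)2NH2+ is the conjugate acid of the weak base (CH3)2NH.
Ka = Kw/Kb = 1.0×10^-14 / 6.4 × 10^-4 = 1.56 × 10^-11
From the ICE table, Ka = x²/(0.097 − x) = 1.56 × 10^-11.
Assume x ≪ 0.097: x ≈ √(1.56 × 10^-11 × 0.097) = 1.23 × 10^-6 M
(x/C₀ = 0.0013% < 5%, so the approximation holds.)
pH = −log(1.23 × 10^-6) = 5.91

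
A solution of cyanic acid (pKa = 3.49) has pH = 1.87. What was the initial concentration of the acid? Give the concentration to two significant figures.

C₀ = 5.8 × 10^-1 M

[H+] = 10^(-1.87) = 1.35 × 10^-2 M = x
Ka = 10^(−3.49) = 3.24 × 10^-4
Ka = x²/(C₀ − x) ⇒ C₀ = x + x²/Ka
C₀ = 1.35 × 10^-2 + (1.35 × 10^-2)²/(3.24 × 10^-4) = 5.76 × 10^-1 M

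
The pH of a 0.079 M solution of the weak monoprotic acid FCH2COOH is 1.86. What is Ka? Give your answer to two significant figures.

Ka = 2.9 × 10^-3

[H+] = 10^(-1.86) = 1.38 × 10^-2 M
At equilibrium [HA] = 0.079 − 1.38 × 10^-2 = 6.52 × 10^-2 M
Ka = [H+][A-]/[HA] = (1.38 × 10^-2)² / 6.52 × 10^-2 = 2.9 × 10^-3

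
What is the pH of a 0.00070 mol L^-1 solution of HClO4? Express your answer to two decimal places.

HClO4 is a strong acid and dissociates completely, so [H+] = 0.00070 M.
pH = -log(0.0007) = 3.15

pH = 3.15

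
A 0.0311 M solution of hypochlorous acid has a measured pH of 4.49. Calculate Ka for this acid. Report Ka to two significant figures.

Ka = 3.4 × 10^-8

[H+] = 10^(-4.49) = 3.24 × 10^-5 M
At equilibrium [HA] = 0.0311 − 3.24 × 10^-5 = 3.11 × 10^-2 M
Ka = [H+][A-]/[HA] = (3.24 × 10^-5)² / 3.11 × 10^-2 = 3.4 × 10^-8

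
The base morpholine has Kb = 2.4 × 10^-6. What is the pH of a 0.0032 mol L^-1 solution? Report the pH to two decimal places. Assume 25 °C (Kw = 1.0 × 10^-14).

C4H8ONH + H2O ⇌ C4H8ONH2+ + OH-
Kb = [OH-]²/(0.0032 − [OH-]) = 2.4 × 10^-6
Assume [OH-] ≪ 0.0032: [OH-] ≈ √(2.4 × 10^-6 × 0.0032) = 8.76 × 10^-5 M
pOH = −log(8.76 × 10^-5) = 4.06; pH = 14.00 − 4.06 = 9.94

pH = 9.94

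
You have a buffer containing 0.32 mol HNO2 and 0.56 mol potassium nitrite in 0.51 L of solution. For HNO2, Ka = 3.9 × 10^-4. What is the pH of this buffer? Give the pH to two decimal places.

pKa = −log(3.9 × 10^-4) = 3.409
Using pH = pKa + log([base]/[acid]) with [base]/[acid] = 0.56/0.32:
pH = 3.409 + (+0.243) = 3.65

pH = 3.65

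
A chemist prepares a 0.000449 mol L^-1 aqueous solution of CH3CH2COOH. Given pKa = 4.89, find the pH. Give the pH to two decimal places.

CH3CH2COOH ⇌ CH3CH2COO- + H+
Ka = 10^(−4.89) = 1.29 × 10^-5
Let x = [H+] at equilibrium. Ka = x²/(0.000449 − x).
x is not negligible relative to C₀; solve x² + 1.29e-05·x − 5.79e-09 = 0.
x = [−1.29e-05 + √(1.29e-05² + 2.32e-08)]/2 = 6.99 × 10^-5 M
pH = −log(6.99 × 10^-5) = 4.16

pH = 4.16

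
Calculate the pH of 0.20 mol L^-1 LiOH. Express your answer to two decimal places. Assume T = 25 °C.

pH = 13.30

LiOH is a strong base; [OH-] = 0.2 M.
pOH = -log(0.2) = 0.70
pH = 14.00 - 0.70 = 13.30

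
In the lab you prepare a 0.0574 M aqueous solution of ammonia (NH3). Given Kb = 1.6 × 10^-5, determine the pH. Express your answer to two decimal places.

NH3 + H2O ⇌ NH4+ + OH-
Kb = [OH-]²/(0.0574 − [OH-]) = 1.6 × 10^-5
Since Kb ≪ C₀, [OH-] ≈ √(Kb·C₀) = 9.58 × 10^-4 M.
pOH = 3.02, so pH = 14.00 − pOH = 10.98

pH = 10.98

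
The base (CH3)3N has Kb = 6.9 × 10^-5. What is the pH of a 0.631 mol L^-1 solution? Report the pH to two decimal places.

pH = 11.82

(CH3)3N + H2O ⇌ (CH3)3NH+ + OH-
Let x = [OH-] at equilibrium. Kb = x²/(0.631 − x).
Assume x ≪ 0.631: x ≈ √(6.9 × 10^-5 × 0.631) = 6.60 × 10^-3 M
pOH = 2.18, so pH = 14.00 − pOH = 11.82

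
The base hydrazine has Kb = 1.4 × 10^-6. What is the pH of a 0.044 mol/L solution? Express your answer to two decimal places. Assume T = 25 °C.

pH = 10.39

N2H4 + H2O ⇌ N2H5+ + OH-
Kb = [OH-]²/(0.044 − [OH-]) = 1.4 × 10^-6
Since Kb ≪ C₀, [OH-] ≈ √(Kb·C₀) = 2.48 × 10^-4 M.
Check: 0.56% ionized — well under 5%, approximation valid.
pOH = −log(2.48 × 10^-4) = 3.61; pH = 14.00 − 3.61 = 10.39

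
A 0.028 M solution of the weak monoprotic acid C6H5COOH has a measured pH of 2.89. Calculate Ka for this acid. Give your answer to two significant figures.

Ka = 6.2 × 10^-5

[H+] = 10^(-2.89) = 1.29 × 10^-3 M
At equilibrium [HA] = 0.028 − 1.29 × 10^-3 = 2.67 × 10^-2 M
Ka = [H+][A-]/[HA] = (1.29 × 10^-3)² / 2.67 × 10^-2 = 6.2 × 10^-5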